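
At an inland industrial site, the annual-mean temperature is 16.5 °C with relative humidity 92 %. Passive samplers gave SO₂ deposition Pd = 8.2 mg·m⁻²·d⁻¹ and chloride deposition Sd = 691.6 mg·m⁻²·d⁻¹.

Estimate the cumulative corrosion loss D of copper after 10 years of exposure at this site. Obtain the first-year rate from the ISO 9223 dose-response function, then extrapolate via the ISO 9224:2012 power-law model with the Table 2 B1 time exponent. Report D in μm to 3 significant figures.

D(10) = 22.9 μm

copper: T>10 °C ⇒ hinge -0.080·(16.5−10) = -0.5200
  SO₂ term: 0.0053·8.2^0.26·exp(0.059·92-0.5200) = 1.24
  Cl⁻ term: 0.01025·691.6^0.27·exp(0.036·92+0.049·16.5) = 3.69
  r_corr = 1.24 + 3.69 = 4.93 μm/a
Power-law: D(10) = r_corr · 10^0.667
  D(10) = 4.93 × 10^0.667 = 4.93 × 4.645 = 22.9 μm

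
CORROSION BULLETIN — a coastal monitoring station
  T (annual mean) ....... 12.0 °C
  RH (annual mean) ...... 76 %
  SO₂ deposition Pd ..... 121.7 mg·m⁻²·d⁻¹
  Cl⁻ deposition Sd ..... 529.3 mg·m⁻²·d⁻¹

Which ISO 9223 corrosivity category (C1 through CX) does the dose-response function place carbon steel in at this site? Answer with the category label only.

C5

carbon steel: temperature factor f = -0.054·(2.0) = -0.1080
  sulphur-dioxide contribution → 88.22 μm/a
  chloride contribution → 98.85 μm/a
  ⇒ r_corr(carbon steel) = 187.1 μm/a
187 μm/a falls in (80, 200] for carbon steel → category C5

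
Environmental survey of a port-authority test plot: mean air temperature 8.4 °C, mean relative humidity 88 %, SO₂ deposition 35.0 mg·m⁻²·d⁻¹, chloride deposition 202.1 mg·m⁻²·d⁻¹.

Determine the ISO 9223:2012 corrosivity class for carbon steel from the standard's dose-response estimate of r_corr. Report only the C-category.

carbon steel: T≤10 °C ⇒ hinge +0.150·(8.4−10) = -0.2400
  sulphur-dioxide contribution → 51.41 μm/a
  chloride contribution → 70.01 μm/a
  ⇒ r_corr(carbon steel) = 121.4 μm/a
121 μm/a falls in (80, 200] for carbon steel → category C5

C5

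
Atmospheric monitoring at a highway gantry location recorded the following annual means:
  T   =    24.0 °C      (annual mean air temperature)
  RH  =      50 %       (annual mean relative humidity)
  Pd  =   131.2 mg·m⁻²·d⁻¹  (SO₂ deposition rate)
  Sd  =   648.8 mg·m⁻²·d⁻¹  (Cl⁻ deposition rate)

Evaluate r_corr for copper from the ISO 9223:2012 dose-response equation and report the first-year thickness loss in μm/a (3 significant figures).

r_corr = 1.27 μm/a

copper: temperature factor f = -0.080·(14.0) = -1.1200
  sulphur-dioxide contribution → 0.1174 μm/a
  chloride contribution → 1.155 μm/a
  ⇒ r_corr(copper) = 1.272 μm/a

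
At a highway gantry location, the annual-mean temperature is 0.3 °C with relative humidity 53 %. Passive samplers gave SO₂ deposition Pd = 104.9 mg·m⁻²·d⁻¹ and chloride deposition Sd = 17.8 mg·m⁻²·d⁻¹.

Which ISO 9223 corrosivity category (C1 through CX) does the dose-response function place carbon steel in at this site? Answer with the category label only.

carbon steel: f(T) = +0.150·(T−10) [T≤10 °C] = -1.4550
  Pd branch = 1.77·Pd^0.52·e^(0.02·RH+f) = 13.4 μm/a
  Cl⁻ term: 0.102·17.8^0.62·exp(0.033·53+0.04·0.3) = 3.537
  sum: 13.4 + 3.537 → r_corr = 16.94 μm/a
Category bounds: 1.3…25 μm/a bracket r_corr ⇒ C2

C2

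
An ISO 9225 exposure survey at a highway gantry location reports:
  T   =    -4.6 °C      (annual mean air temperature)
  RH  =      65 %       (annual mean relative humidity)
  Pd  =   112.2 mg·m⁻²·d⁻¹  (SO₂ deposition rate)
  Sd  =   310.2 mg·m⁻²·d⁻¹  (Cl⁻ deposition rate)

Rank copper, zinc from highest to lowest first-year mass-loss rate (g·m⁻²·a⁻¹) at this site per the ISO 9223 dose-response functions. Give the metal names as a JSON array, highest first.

["zinc", "copper"]

copper: f(T) = +0.126·(T−10) [T≤10 °C] = -1.8396
  sulphur-dioxide contribution → 0.133 μm/a
  chloride contribution → 0.3998 μm/a
  total first-year rate 0.5328 μm/a
  mass loss = 0.5328 μm/a × 8.96 g/cm³ = 4.774 g·m⁻²·a⁻¹
zinc: T≤10 °C ⇒ hinge +0.038·(-4.6−10) = -0.5548
  sulphur-dioxide contribution → 1.175 μm/a
  chloride contribution → 0.524 μm/a
  total first-year rate 1.699 μm/a
  mass loss = 1.699 μm/a × 7.14 g/cm³ = 12.13 g·m⁻²·a⁻¹
Ordering by g·m⁻²·a⁻¹: zinc (12.1) > copper (4.77)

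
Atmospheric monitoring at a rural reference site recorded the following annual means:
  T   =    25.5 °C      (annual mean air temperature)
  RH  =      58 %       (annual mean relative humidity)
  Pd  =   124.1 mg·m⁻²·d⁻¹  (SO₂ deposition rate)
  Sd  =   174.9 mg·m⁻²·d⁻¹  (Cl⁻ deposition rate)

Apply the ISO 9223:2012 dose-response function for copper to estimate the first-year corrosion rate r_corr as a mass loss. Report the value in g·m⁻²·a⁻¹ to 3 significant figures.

r_corr = 11.9 g·m⁻²·a⁻¹

copper: temperature factor f = -0.080·(15.5) = -1.2400
  sulphur-dioxide contribution → 0.1645 μm/a
  chloride contribution → 1.163 μm/a
  total first-year rate 1.328 μm/a
Convert to mass loss: 1.328 μm/a × 8.96 g/cm³ = 11.9 g·m⁻²·a⁻¹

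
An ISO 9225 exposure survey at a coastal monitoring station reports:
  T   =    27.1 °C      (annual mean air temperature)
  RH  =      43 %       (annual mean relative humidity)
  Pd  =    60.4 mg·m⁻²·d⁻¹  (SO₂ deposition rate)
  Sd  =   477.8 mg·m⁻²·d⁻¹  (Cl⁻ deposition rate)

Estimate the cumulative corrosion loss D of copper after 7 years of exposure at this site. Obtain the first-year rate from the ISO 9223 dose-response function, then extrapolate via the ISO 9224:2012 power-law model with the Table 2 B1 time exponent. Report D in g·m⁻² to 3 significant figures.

copper: f(T) = -0.080·(T−10) [T>10 °C] = -1.3680
  Pd branch = 0.0053·Pd^0.26·e^(0.059·RH+f) = 0.04955 μm/a
  Cl⁻ term: 0.01025·477.8^0.27·exp(0.036·43+0.049·27.1) = 0.9619
  sum: 0.04955 + 0.9619 → r_corr = 1.011 μm/a
Long-term exponent b (ISO 9224 Table 2, B1) = 0.667
  D(7) = 1.011 × 7^0.667 = 1.011 × 3.662 = 3.703 μm
  Mass loss = 3.703 μm × 8.96 g/cm³ = 33.18 g·m⁻²

D(7) = 33.2 g·m⁻²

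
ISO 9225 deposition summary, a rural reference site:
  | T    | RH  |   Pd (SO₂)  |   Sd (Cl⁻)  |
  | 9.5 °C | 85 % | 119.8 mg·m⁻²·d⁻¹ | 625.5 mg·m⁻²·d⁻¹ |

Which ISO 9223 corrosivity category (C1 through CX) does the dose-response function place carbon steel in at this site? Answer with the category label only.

CX

carbon steel: T≤10 °C ⇒ hinge +0.150·(9.5−10) = -0.0750
  Pd branch = 1.77·Pd^0.52·e^(0.02·RH+f) = 108.3 μm/a
  Sd branch = 0.102·Sd^0.62·e^(0.033·RH+0.04·T) = 133.5 μm/a
  sum: 108.3 + 133.5 → r_corr = 241.8 μm/a
ISO 9223 Table 2 (carbon steel): 200 < 242 ≤ 700 μm/a ⇒ CX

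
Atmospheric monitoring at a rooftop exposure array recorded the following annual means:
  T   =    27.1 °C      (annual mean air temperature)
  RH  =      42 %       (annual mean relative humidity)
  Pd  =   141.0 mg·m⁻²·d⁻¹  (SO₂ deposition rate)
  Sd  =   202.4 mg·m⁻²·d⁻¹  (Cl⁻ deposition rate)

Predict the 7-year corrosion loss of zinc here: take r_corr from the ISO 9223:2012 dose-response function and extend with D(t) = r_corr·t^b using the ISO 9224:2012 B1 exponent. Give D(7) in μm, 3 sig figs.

D(7) = 25.7 μm

zinc: T>10 °C ⇒ hinge -0.071·(27.1−10) = -1.2141
  sulphur-dioxide contribution → 0.2334 μm/a
  chloride contribution → 5.057 μm/a
  total first-year rate 5.29 μm/a
Power-law: D(7) = r_corr · 7^0.813
  D(7) = 5.29 × 7^0.813 = 5.29 × 4.865 = 25.74 μm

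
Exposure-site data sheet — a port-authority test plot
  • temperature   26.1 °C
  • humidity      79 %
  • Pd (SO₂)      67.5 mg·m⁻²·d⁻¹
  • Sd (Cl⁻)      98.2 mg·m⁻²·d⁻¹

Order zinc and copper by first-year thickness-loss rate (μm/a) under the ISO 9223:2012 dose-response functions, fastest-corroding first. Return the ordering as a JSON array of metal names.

["zinc", "copper"]

zinc: temperature factor f = -0.071·(16.1) = -1.1431
  SO₂ term: 0.0129·67.5^0.44·exp(0.046·79-1.1431) = 0.9937
  Cl⁻ term: 0.0175·98.2^0.57·exp(0.008·79+0.085·26.1) = 4.135
  r_corr = 0.9937 + 4.135 = 5.129 μm/a
copper: T>10 °C ⇒ hinge -0.080·(26.1−10) = -1.2880
  SO₂ term: 0.0053·67.5^0.26·exp(0.059·79-1.2880) = 0.4621
  Sd branch = 0.01025·Sd^0.27·e^(0.036·RH+0.049·T) = 2.183 μm/a
  sum: 0.4621 + 2.183 → r_corr = 2.646 μm/a
Ordering by μm/a: zinc (5.13) > copper (2.65)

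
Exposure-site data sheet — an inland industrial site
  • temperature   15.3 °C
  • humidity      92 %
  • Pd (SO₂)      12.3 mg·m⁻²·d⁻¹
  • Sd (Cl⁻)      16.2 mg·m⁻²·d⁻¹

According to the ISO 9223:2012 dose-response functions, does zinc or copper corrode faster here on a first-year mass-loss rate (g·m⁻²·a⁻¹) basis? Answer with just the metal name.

zinc: T>10 °C ⇒ hinge -0.071·(15.3−10) = -0.3763
  SO₂ term: 0.0129·12.3^0.44·exp(0.046·92-0.3763) = 1.839
  Sd branch = 0.0175·Sd^0.57·e^(0.008·RH+0.085·T) = 0.656 μm/a
  sum: 1.839 + 0.656 → r_corr = 2.495 μm/a
  mass loss = 2.495 μm/a × 7.14 g/cm³ = 17.82 g·m⁻²·a⁻¹
copper: T>10 °C ⇒ hinge -0.080·(15.3−10) = -0.4240
  Pd branch = 0.0053·Pd^0.26·e^(0.059·RH+f) = 1.517 μm/a
  Cl⁻ term: 0.01025·16.2^0.27·exp(0.036·92+0.049·15.3) = 1.263
  sum: 1.517 + 1.263 → r_corr = 2.779 μm/a
  mass loss = 2.779 μm/a × 8.96 g/cm³ = 24.9 g·m⁻²·a⁻¹
Ordering by g·m⁻²·a⁻¹: copper (24.9) > zinc (17.8)

copper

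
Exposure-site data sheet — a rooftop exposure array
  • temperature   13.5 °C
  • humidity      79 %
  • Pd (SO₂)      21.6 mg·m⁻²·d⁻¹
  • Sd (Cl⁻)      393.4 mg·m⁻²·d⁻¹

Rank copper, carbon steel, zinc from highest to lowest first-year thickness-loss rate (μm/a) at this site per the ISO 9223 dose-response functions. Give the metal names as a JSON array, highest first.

copper: T>10 °C ⇒ hinge -0.080·(13.5−10) = -0.2800
  Pd branch = 0.0053·Pd^0.26·e^(0.059·RH+f) = 0.9416 μm/a
  Cl⁻ term: 0.01025·393.4^0.27·exp(0.036·79+0.049·13.5) = 1.713
  r_corr = 0.9416 + 1.713 = 2.655 μm/a
carbon steel: temperature factor f = -0.054·(3.5) = -0.1890
  Pd branch = 1.77·Pd^0.52·e^(0.02·RH+f) = 35.16 μm/a
  Sd branch = 0.102·Sd^0.62·e^(0.033·RH+0.04·T) = 96.41 μm/a
  sum: 35.16 + 96.41 → r_corr = 131.6 μm/a
zinc: T>10 °C ⇒ hinge -0.071·(13.5−10) = -0.2485
  Pd branch = 0.0129·Pd^0.44·e^(0.046·RH+f) = 1.472 μm/a
  Cl⁻ term: 0.0175·393.4^0.57·exp(0.008·79+0.085·13.5) = 3.126
  r_corr = 1.472 + 3.126 = 4.598 μm/a
Ordering by μm/a: carbon steel (132) > zinc (4.6) > copper (2.65)

["carbon steel", "zinc", "copper"]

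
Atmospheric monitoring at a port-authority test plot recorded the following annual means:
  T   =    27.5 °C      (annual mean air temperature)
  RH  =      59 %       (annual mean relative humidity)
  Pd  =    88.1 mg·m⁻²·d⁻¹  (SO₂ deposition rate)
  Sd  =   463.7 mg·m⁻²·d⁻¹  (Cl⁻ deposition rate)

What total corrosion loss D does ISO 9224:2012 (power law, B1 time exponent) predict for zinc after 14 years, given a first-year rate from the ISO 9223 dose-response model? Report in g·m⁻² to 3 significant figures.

D(14) = 611 g·m⁻²

zinc: temperature factor f = -0.071·(17.5) = -1.2425
  sulphur-dioxide contribution → 0.4031 μm/a
  chloride contribution → 9.615 μm/a
  ⇒ r_corr(zinc) = 10.02 μm/a
Power-law: D(14) = r_corr · 14^0.813
  D(14) = 10.02 × 14^0.813 = 10.02 × 8.547 = 85.62 μm
  Mass loss = 85.62 μm × 7.14 g/cm³ = 611.3 g·m⁻²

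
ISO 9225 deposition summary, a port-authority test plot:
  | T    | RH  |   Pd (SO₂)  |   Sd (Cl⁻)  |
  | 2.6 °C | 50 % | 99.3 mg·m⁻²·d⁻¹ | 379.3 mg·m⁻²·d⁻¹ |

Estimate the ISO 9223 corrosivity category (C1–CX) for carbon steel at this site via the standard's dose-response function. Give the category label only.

C3

carbon steel: T≤10 °C ⇒ hinge +0.150·(2.6−10) = -1.1100
  SO₂ term: 1.77·99.3^0.52·exp(0.02·50-1.1100) = 17.32
  Cl⁻ term: 0.102·379.3^0.62·exp(0.033·50+0.04·2.6) = 23.41
  r_corr = 17.32 + 23.41 = 40.73 μm/a
Category bounds: 25…50 μm/a bracket r_corr ⇒ C3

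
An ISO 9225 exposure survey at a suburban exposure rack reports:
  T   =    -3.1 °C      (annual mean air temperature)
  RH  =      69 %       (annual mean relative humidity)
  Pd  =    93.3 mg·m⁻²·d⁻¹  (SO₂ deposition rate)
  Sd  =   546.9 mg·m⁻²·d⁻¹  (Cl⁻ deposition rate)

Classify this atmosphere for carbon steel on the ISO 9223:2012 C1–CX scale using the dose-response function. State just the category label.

C4

carbon steel: f(T) = +0.150·(T−10) [T≤10 °C] = -1.9650
  sulphur-dioxide contribution → 10.43 μm/a
  chloride contribution → 43.77 μm/a
  total first-year rate 54.2 μm/a
ISO 9223 Table 2 (carbon steel): 50 < 54.2 ≤ 80 μm/a ⇒ C4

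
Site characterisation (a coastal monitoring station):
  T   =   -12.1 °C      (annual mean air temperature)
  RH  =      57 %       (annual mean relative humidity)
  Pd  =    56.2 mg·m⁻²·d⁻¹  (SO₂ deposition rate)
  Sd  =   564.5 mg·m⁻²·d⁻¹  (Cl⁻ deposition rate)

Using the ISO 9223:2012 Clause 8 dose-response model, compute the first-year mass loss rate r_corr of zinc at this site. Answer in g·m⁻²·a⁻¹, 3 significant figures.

zinc: T≤10 °C ⇒ hinge +0.038·(-12.1−10) = -0.8398
  SO₂ term: 0.0129·56.2^0.44·exp(0.046·57-0.8398) = 0.4513
  Cl⁻ term: 0.0175·564.5^0.57·exp(0.008·57+0.085·-12.1) = 0.3655
  r_corr = 0.4513 + 0.3655 = 0.8168 μm/a
Convert to mass loss: 0.8168 μm/a × 7.14 g/cm³ = 5.832 g·m⁻²·a⁻¹

r_corr = 5.83 g·m⁻²·a⁻¹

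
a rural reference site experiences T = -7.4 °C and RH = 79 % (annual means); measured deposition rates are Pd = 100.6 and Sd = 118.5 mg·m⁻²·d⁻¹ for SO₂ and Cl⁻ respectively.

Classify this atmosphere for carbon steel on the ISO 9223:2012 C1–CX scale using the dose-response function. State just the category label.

carbon steel: f(T) = +0.150·(T−10) [T≤10 °C] = -2.6100
  Pd branch = 1.77·Pd^0.52·e^(0.02·RH+f) = 6.95 μm/a
  Sd branch = 0.102·Sd^0.62·e^(0.033·RH+0.04·T) = 19.86 μm/a
  r_corr = 6.95 + 19.86 = 26.81 μm/a
ISO 9223 Table 2 (carbon steel): 25 < 26.8 ≤ 50 μm/a ⇒ C3

C3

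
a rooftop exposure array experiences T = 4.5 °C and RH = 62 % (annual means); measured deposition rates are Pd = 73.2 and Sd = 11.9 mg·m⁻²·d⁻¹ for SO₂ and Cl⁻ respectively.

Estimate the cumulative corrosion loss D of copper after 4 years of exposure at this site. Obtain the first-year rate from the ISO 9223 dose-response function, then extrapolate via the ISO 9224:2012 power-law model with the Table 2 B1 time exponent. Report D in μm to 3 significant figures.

copper: temperature factor f = +0.126·(-5.5) = -0.6930
  SO₂ term: 0.0053·73.2^0.26·exp(0.059·62-0.6930) = 0.3139
  Cl⁻ term: 0.01025·11.9^0.27·exp(0.036·62+0.049·4.5) = 0.2324
  r_corr = 0.3139 + 0.2324 = 0.5463 μm/a
Long-term exponent b (ISO 9224 Table 2, B1) = 0.667
  D(4) = 0.5463 × 4^0.667 = 0.5463 × 2.521 = 1.377 μm

D(4) = 1.38 μm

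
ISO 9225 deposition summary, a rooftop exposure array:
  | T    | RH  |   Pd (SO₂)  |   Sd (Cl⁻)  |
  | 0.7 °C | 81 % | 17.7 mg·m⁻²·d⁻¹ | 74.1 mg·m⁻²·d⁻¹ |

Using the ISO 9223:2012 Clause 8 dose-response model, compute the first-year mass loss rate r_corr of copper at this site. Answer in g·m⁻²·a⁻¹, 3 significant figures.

r_corr = 9.31 g·m⁻²·a⁻¹

copper: f(T) = +0.126·(T−10) [T≤10 °C] = -1.1718
  sulphur-dioxide contribution → 0.4124 μm/a
  chloride contribution → 0.6264 μm/a
  ⇒ r_corr(copper) = 1.039 μm/a
Convert to mass loss: 1.039 μm/a × 8.96 g/cm³ = 9.308 g·m⁻²·a⁻¹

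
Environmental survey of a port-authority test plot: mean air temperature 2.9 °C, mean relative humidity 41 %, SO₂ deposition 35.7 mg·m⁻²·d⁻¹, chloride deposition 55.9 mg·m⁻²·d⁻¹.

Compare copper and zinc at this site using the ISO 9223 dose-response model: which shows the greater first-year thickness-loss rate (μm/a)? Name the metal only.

zinc

copper: T≤10 °C ⇒ hinge +0.126·(2.9−10) = -0.8946
  SO₂ term: 0.0053·35.7^0.26·exp(0.059·41-0.8946) = 0.06166
  Sd branch = 0.01025·Sd^0.27·e^(0.036·RH+0.049·T) = 0.1532 μm/a
  r_corr = 0.06166 + 0.1532 = 0.2149 μm/a
zinc: temperature factor f = +0.038·(-7.1) = -0.2698
  Pd branch = 0.0129·Pd^0.44·e^(0.046·RH+f) = 0.3131 μm/a
  Cl⁻ term: 0.0175·55.9^0.57·exp(0.008·41+0.085·2.9) = 0.308
  r_corr = 0.3131 + 0.308 = 0.6211 μm/a
Ordering by μm/a: zinc (0.621) > copper (0.215)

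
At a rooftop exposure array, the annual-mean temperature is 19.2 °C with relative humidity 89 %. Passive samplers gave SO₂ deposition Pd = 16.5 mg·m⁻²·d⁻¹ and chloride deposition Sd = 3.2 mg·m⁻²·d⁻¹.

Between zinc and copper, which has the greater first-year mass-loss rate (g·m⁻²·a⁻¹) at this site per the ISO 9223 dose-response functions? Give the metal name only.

zinc: f(T) = -0.071·(T−10) [T>10 °C] = -0.6532
  sulphur-dioxide contribution → 1.382 μm/a
  chloride contribution → 0.354 μm/a
  ⇒ r_corr(zinc) = 1.736 μm/a
  mass loss = 1.736 μm/a × 7.14 g/cm³ = 12.4 g·m⁻²·a⁻¹
copper: f(T) = -0.080·(T−10) [T>10 °C] = -0.7360
  sulphur-dioxide contribution → 1.004 μm/a
  chloride contribution → 0.8855 μm/a
  ⇒ r_corr(copper) = 1.889 μm/a
  mass loss = 1.889 μm/a × 8.96 g/cm³ = 16.93 g·m⁻²·a⁻¹
Ordering by g·m⁻²·a⁻¹: copper (16.9) > zinc (12.4)

copper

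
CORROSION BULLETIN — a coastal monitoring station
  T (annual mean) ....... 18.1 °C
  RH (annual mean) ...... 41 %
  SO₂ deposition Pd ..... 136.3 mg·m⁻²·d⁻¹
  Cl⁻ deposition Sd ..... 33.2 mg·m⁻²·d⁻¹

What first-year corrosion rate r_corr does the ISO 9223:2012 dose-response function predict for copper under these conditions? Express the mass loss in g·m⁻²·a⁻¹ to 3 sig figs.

copper: T>10 °C ⇒ hinge -0.080·(18.1−10) = -0.6480
  sulphur-dioxide contribution → 0.1118 μm/a
  chloride contribution → 0.2803 μm/a
  total first-year rate 0.3921 μm/a
Convert to mass loss: 0.3921 μm/a × 8.96 g/cm³ = 3.513 g·m⁻²·a⁻¹

r_corr = 3.51 g·m⁻²·a⁻¹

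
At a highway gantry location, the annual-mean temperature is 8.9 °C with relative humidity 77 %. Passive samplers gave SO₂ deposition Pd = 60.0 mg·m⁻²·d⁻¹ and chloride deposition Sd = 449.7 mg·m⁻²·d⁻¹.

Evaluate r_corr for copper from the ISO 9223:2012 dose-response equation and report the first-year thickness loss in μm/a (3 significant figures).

r_corr = 2.58 μm/a

copper: T≤10 °C ⇒ hinge +0.126·(8.9−10) = -0.1386
  sulphur-dioxide contribution → 1.257 μm/a
  chloride contribution → 1.319 μm/a
  total first-year rate 2.576 μm/a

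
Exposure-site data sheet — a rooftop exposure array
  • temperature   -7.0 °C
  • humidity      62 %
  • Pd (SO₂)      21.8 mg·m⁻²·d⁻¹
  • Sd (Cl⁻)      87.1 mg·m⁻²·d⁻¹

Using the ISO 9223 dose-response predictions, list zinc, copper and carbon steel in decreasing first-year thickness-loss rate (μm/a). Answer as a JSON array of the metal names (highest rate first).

zinc: f(T) = +0.038·(T−10) [T≤10 °C] = -0.6460
  sulphur-dioxide contribution → 0.4545 μm/a
  chloride contribution → 0.2022 μm/a
  total first-year rate 0.6568 μm/a
copper: f(T) = +0.126·(T−10) [T≤10 °C] = -2.1420
  sulphur-dioxide contribution → 0.05379 μm/a
  chloride contribution → 0.2264 μm/a
  total first-year rate 0.2802 μm/a
carbon steel: temperature factor f = +0.150·(-17.0) = -2.5500
  sulphur-dioxide contribution → 2.372 μm/a
  chloride contribution → 9.514 μm/a
  ⇒ r_corr(carbon steel) = 11.89 μm/a
Ordering by μm/a: carbon steel (11.9) > zinc (0.657) > copper (0.28)

["carbon steel", "zinc", "copper"]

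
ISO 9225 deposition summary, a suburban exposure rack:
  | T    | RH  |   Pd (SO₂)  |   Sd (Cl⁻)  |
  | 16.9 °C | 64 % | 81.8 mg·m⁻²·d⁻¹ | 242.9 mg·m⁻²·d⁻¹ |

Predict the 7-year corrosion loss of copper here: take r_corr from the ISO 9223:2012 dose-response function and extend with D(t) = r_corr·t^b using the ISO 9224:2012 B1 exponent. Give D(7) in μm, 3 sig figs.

D(7) = 5.32 μm

copper: T>10 °C ⇒ hinge -0.080·(16.9−10) = -0.5520
  SO₂ term: 0.0053·81.8^0.26·exp(0.059·64-0.5520) = 0.4186
  Sd branch = 0.01025·Sd^0.27·e^(0.036·RH+0.049·T) = 1.035 μm/a
  r_corr = 0.4186 + 1.035 = 1.454 μm/a
Long-term exponent b (ISO 9224 Table 2, B1) = 0.667
  D(7) = 1.454 × 7^0.667 = 1.454 × 3.662 = 5.323 μm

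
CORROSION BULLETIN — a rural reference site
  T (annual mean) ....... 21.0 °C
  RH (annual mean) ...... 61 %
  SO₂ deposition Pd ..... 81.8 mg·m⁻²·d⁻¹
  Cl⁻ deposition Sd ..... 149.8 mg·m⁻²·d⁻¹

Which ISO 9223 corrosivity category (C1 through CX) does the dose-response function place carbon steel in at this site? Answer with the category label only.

carbon steel: T>10 °C ⇒ hinge -0.054·(21.0−10) = -0.5940
  sulphur-dioxide contribution → 32.69 μm/a
  chloride contribution → 39.49 μm/a
  ⇒ r_corr(carbon steel) = 72.18 μm/a
Category bounds: 50…80 μm/a bracket r_corr ⇒ C4

C4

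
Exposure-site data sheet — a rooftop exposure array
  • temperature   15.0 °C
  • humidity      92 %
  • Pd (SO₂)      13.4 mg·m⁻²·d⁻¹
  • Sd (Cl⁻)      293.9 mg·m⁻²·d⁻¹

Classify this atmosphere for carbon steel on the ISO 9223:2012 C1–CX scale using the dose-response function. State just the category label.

carbon steel: temperature factor f = -0.054·(5.0) = -0.2700
  Pd branch = 1.77·Pd^0.52·e^(0.02·RH+f) = 32.8 μm/a
  Sd branch = 0.102·Sd^0.62·e^(0.033·RH+0.04·T) = 131.2 μm/a
  sum: 32.8 + 131.2 → r_corr = 164 μm/a
164 μm/a falls in (80, 200] for carbon steel → category C5

C5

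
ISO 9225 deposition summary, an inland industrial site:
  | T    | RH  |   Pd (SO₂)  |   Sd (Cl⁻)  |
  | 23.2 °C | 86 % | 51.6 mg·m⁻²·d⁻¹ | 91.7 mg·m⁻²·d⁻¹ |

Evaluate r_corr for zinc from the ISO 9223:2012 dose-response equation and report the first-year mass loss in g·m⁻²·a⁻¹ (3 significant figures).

r_corr = 34.2 g·m⁻²·a⁻¹

zinc: f(T) = -0.071·(T−10) [T>10 °C] = -0.9372
  SO₂ term: 0.0129·51.6^0.44·exp(0.046·86-0.9372) = 1.497
  Cl⁻ term: 0.0175·91.7^0.57·exp(0.008·86+0.085·23.2) = 3.287
  sum: 1.497 + 3.287 → r_corr = 4.784 μm/a
Convert to mass loss: 4.784 μm/a × 7.14 g/cm³ = 34.16 g·m⁻²·a⁻¹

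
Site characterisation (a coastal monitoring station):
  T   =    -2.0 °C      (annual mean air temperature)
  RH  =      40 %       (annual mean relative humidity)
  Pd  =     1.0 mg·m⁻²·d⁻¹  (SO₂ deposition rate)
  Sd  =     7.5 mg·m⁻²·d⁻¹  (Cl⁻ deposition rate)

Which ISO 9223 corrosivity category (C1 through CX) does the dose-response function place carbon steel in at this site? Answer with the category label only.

C2

carbon steel: temperature factor f = +0.150·(-12.0) = -1.8000
  sulphur-dioxide contribution → 0.6511 μm/a
  chloride contribution → 1.229 μm/a
  ⇒ r_corr(carbon steel) = 1.88 μm/a
Category bounds: 1.3…25 μm/a bracket r_corr ⇒ C2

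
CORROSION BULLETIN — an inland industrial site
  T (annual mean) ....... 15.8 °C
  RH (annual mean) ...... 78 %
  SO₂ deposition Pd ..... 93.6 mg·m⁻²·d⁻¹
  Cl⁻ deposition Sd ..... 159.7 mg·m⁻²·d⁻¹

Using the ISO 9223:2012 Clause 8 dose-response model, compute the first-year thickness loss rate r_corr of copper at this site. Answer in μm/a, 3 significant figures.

copper: T>10 °C ⇒ hinge -0.080·(15.8−10) = -0.4640
  Pd branch = 0.0053·Pd^0.26·e^(0.059·RH+f) = 1.081 μm/a
  Cl⁻ term: 0.01025·159.7^0.27·exp(0.036·78+0.049·15.8) = 1.45
  r_corr = 1.081 + 1.45 = 2.531 μm/a

r_corr = 2.53 μm/a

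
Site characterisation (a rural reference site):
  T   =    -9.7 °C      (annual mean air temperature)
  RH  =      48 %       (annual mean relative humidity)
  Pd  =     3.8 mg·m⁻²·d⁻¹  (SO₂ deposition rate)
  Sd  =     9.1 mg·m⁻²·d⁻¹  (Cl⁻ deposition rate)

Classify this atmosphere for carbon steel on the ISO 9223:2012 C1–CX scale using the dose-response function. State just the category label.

carbon steel: T≤10 °C ⇒ hinge +0.150·(-9.7−10) = -2.9550
  Pd branch = 1.77·Pd^0.52·e^(0.02·RH+f) = 0.482 μm/a
  Cl⁻ term: 0.102·9.1^0.62·exp(0.033·48+0.04·-9.7) = 1.326
  sum: 0.482 + 1.326 → r_corr = 1.808 μm/a
Category bounds: 1.3…25 μm/a bracket r_corr ⇒ C2

C2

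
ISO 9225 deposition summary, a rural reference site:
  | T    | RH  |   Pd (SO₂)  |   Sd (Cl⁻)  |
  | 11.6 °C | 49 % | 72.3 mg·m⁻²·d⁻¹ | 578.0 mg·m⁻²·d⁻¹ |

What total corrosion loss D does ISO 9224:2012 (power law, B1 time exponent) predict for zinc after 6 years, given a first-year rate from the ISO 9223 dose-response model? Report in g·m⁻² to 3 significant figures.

D(6) = 102 g·m⁻²

zinc: T>10 °C ⇒ hinge -0.071·(11.6−10) = -0.1136
  Pd branch = 0.0129·Pd^0.44·e^(0.046·RH+f) = 0.7214 μm/a
  Sd branch = 0.0175·Sd^0.57·e^(0.008·RH+0.085·T) = 2.605 μm/a
  sum: 0.7214 + 2.605 → r_corr = 3.326 μm/a
Long-term exponent b (ISO 9224 Table 2, B1) = 0.813
  D(6) = 3.326 × 6^0.813 = 3.326 × 4.292 = 14.28 μm
  Mass loss = 14.28 μm × 7.14 g/cm³ = 101.9 g·m⁻²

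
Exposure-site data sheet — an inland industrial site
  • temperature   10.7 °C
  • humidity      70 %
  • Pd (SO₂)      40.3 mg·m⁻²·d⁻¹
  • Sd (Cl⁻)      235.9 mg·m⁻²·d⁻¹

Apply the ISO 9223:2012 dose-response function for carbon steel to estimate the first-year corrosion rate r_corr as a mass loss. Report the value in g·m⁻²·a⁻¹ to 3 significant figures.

r_corr = 737 g·m⁻²·a⁻¹

carbon steel: T>10 °C ⇒ hinge -0.054·(10.7−10) = -0.0378
  Pd branch = 1.77·Pd^0.52·e^(0.02·RH+f) = 47.24 μm/a
  Cl⁻ term: 0.102·235.9^0.62·exp(0.033·70+0.04·10.7) = 46.64
  r_corr = 47.24 + 46.64 = 93.89 μm/a
Convert to mass loss: 93.89 μm/a × 7.85 g/cm³ = 737 g·m⁻²·a⁻¹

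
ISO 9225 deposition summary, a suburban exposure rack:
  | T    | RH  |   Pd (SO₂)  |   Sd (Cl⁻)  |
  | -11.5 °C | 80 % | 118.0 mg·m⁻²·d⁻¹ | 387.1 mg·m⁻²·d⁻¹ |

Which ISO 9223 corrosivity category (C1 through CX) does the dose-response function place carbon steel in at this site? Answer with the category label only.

C3

carbon steel: f(T) = +0.150·(T−10) [T≤10 °C] = -3.2250
  sulphur-dioxide contribution → 4.165 μm/a
  chloride contribution → 36.29 μm/a
  ⇒ r_corr(carbon steel) = 40.46 μm/a
Category bounds: 25…50 μm/a bracket r_corr ⇒ C3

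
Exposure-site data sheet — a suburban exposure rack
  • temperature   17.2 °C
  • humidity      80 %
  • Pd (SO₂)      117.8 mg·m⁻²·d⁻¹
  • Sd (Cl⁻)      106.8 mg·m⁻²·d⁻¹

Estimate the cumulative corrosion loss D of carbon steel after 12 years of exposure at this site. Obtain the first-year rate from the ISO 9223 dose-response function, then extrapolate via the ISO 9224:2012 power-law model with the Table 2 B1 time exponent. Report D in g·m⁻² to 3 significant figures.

carbon steel: f(T) = -0.054·(T−10) [T>10 °C] = -0.3888
  sulphur-dioxide contribution → 70.96 μm/a
  chloride contribution → 51.48 μm/a
  total first-year rate 122.4 μm/a
Power-law: D(12) = r_corr · 12^0.523
  D(12) = 122.4 × 12^0.523 = 122.4 × 3.668 = 449.1 μm
  Mass loss = 449.1 μm × 7.85 g/cm³ = 3525 g·m⁻²

D(12) = 3.53e+03 g·m⁻²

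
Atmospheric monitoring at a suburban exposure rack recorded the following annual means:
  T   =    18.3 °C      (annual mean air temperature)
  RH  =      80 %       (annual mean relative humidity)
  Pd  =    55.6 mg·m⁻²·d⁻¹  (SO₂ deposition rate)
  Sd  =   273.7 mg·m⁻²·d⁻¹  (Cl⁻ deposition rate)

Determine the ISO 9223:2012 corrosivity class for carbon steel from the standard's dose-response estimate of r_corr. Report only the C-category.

carbon steel: T>10 °C ⇒ hinge -0.054·(18.3−10) = -0.4482
  SO₂ term: 1.77·55.6^0.52·exp(0.02·80-0.4482) = 45.25
  Cl⁻ term: 0.102·273.7^0.62·exp(0.033·80+0.04·18.3) = 96.42
  r_corr = 45.25 + 96.42 = 141.7 μm/a
142 μm/a falls in (80, 200] for carbon steel → category C5

C5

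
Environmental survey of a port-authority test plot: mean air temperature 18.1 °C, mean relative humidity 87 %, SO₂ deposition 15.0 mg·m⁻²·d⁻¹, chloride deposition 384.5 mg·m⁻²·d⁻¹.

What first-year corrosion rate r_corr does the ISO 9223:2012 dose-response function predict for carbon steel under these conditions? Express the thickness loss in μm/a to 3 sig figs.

carbon steel: T>10 °C ⇒ hinge -0.054·(18.1−10) = -0.4374
  SO₂ term: 1.77·15.0^0.52·exp(0.02·87-0.4374) = 26.62
  Sd branch = 0.102·Sd^0.62·e^(0.033·RH+0.04·T) = 148.8 μm/a
  sum: 26.62 + 148.8 → r_corr = 175.4 μm/a

r_corr = 175 μm/a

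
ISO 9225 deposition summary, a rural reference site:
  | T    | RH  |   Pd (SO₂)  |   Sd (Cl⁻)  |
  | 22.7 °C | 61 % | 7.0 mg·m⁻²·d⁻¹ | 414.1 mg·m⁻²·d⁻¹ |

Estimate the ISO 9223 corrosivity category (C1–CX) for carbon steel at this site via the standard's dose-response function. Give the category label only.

carbon steel: f(T) = -0.054·(T−10) [T>10 °C] = -0.6858
  SO₂ term: 1.77·7.0^0.52·exp(0.02·61-0.6858) = 8.307
  Cl⁻ term: 0.102·414.1^0.62·exp(0.033·61+0.04·22.7) = 79.39
  sum: 8.307 + 79.39 → r_corr = 87.7 μm/a
87.7 μm/a falls in (80, 200] for carbon steel → category C5

C5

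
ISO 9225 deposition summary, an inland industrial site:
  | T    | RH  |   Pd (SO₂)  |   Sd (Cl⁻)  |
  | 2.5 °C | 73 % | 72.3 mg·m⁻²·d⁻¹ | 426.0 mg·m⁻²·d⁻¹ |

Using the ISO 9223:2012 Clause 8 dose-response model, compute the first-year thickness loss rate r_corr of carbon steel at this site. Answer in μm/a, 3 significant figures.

r_corr = 76.4 μm/a

carbon steel: temperature factor f = +0.150·(-7.5) = -1.1250
  SO₂ term: 1.77·72.3^0.52·exp(0.02·73-1.1250) = 22.92
  Sd branch = 0.102·Sd^0.62·e^(0.033·RH+0.04·T) = 53.52 μm/a
  r_corr = 22.92 + 53.52 = 76.44 μm/a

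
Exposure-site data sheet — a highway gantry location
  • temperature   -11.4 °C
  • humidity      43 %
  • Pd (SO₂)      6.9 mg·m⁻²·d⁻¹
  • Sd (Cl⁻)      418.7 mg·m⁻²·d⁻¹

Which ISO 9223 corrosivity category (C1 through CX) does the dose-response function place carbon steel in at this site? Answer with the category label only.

C2

carbon steel: f(T) = +0.150·(T−10) [T≤10 °C] = -3.2100
  SO₂ term: 1.77·6.9^0.52·exp(0.02·43-3.2100) = 0.4609
  Sd branch = 0.102·Sd^0.62·e^(0.033·RH+0.04·T) = 11.28 μm/a
  r_corr = 0.4609 + 11.28 = 11.74 μm/a
Category bounds: 1.3…25 μm/a bracket r_corr ⇒ C2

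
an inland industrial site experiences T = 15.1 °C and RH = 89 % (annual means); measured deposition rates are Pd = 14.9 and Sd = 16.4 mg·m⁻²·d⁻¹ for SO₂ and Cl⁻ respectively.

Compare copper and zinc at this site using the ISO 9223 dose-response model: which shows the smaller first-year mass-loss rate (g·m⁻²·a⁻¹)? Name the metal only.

copper: f(T) = -0.080·(T−10) [T>10 °C] = -0.4080
  SO₂ term: 0.0053·14.9^0.26·exp(0.059·89-0.4080) = 1.357
  Cl⁻ term: 0.01025·16.4^0.27·exp(0.036·89+0.049·15.1) = 1.126
  sum: 1.357 + 1.126 → r_corr = 2.483 μm/a
  mass loss = 2.483 μm/a × 8.96 g/cm³ = 22.25 g·m⁻²·a⁻¹
zinc: temperature factor f = -0.071·(5.1) = -0.3621
  SO₂ term: 0.0129·14.9^0.44·exp(0.046·89-0.3621) = 1.768
  Sd branch = 0.0175·Sd^0.57·e^(0.008·RH+0.085·T) = 0.6341 μm/a
  sum: 1.768 + 0.6341 → r_corr = 2.402 μm/a
  mass loss = 2.402 μm/a × 7.14 g/cm³ = 17.15 g·m⁻²·a⁻¹
Ordering by g·m⁻²·a⁻¹: copper (22.2) > zinc (17.2)

zinc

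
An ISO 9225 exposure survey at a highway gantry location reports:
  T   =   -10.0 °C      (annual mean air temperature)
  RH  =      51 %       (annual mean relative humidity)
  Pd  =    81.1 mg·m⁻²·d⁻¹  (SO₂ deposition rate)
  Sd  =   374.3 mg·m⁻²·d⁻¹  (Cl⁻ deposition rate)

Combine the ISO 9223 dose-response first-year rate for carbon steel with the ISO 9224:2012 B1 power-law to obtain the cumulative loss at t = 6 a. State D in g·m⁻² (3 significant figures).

carbon steel: f(T) = +0.150·(T−10) [T≤10 °C] = -3.0000
  Pd branch = 1.77·Pd^0.52·e^(0.02·RH+f) = 2.403 μm/a
  Cl⁻ term: 0.102·374.3^0.62·exp(0.033·51+0.04·-10.0) = 14.49
  r_corr = 2.403 + 14.49 = 16.9 μm/a
Long-term exponent b (ISO 9224 Table 2, B1) = 0.523
  D(6) = 16.9 × 6^0.523 = 16.9 × 2.553 = 43.13 μm
  Mass loss = 43.13 μm × 7.85 g/cm³ = 338.6 g·m⁻²

D(6) = 339 g·m⁻²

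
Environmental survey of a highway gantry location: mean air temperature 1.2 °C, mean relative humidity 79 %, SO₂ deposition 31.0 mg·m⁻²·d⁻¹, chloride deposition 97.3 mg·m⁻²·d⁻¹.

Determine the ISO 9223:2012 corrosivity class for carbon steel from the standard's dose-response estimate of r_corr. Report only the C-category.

C3

carbon steel: temperature factor f = +0.150·(-8.8) = -1.3200
  SO₂ term: 1.77·31.0^0.52·exp(0.02·79-1.3200) = 13.69
  Cl⁻ term: 0.102·97.3^0.62·exp(0.033·79+0.04·1.2) = 24.79
  r_corr = 13.69 + 24.79 = 38.48 μm/a
ISO 9223 Table 2 (carbon steel): 25 < 38.5 ≤ 50 μm/a ⇒ C3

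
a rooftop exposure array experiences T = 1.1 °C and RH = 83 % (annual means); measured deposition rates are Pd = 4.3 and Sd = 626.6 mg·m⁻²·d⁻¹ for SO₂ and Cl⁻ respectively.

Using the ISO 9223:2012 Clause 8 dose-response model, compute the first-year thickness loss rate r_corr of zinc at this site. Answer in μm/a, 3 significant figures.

r_corr = 2.26 μm/a

zinc: T≤10 °C ⇒ hinge +0.038·(1.1−10) = -0.3382
  sulphur-dioxide contribution → 0.7954 μm/a
  chloride contribution → 1.467 μm/a
  total first-year rate 2.262 μm/a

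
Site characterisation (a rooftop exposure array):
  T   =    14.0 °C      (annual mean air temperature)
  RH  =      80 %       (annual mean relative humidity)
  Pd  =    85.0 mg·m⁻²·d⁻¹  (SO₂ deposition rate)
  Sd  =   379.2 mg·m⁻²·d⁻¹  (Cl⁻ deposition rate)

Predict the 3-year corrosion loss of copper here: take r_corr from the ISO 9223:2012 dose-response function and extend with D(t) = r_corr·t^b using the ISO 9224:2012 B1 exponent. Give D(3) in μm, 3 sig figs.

copper: temperature factor f = -0.080·(4.0) = -0.3200
  Pd branch = 0.0053·Pd^0.26·e^(0.059·RH+f) = 1.37 μm/a
  Sd branch = 0.01025·Sd^0.27·e^(0.036·RH+0.049·T) = 1.802 μm/a
  sum: 1.37 + 1.802 → r_corr = 3.172 μm/a
ISO 9224: D(t) = r_corr · t^b with b = 0.667 (copper, B1)
  D(3) = 3.172 × 3^0.667 = 3.172 × 2.081 = 6.601 μm

D(3) = 6.60 μm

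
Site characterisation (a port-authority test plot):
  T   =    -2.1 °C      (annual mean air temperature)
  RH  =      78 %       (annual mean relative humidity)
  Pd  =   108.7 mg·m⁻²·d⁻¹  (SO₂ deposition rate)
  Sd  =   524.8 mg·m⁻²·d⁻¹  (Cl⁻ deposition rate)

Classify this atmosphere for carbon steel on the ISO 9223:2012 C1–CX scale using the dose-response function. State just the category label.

carbon steel: T≤10 °C ⇒ hinge +0.150·(-2.1−10) = -1.8150
  sulphur-dioxide contribution → 15.71 μm/a
  chloride contribution → 59.76 μm/a
  total first-year rate 75.46 μm/a
75.5 μm/a falls in (50, 80] for carbon steel → category C4

C4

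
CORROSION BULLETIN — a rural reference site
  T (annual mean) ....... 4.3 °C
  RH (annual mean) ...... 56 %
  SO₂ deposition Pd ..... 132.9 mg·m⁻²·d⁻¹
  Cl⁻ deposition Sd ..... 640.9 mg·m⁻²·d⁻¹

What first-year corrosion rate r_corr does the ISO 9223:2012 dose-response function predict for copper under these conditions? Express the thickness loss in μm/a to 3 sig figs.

r_corr = 0.795 μm/a

copper: f(T) = +0.126·(T−10) [T≤10 °C] = -0.7182
  sulphur-dioxide contribution → 0.2508 μm/a
  chloride contribution → 0.544 μm/a
  total first-year rate 0.7948 μm/a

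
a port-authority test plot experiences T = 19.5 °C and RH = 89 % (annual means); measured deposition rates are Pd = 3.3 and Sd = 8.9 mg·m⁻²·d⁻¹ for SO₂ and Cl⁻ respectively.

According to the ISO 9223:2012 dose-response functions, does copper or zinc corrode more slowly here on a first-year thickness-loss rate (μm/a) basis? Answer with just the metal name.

copper: f(T) = -0.080·(T−10) [T>10 °C] = -0.7600
  SO₂ term: 0.0053·3.3^0.26·exp(0.059·89-0.7600) = 0.6449
  Cl⁻ term: 0.01025·8.9^0.27·exp(0.036·89+0.049·19.5) = 1.184
  sum: 0.6449 + 1.184 → r_corr = 1.829 μm/a
zinc: T>10 °C ⇒ hinge -0.071·(19.5−10) = -0.6745
  Pd branch = 0.0129·Pd^0.44·e^(0.046·RH+f) = 0.6665 μm/a
  Sd branch = 0.0175·Sd^0.57·e^(0.008·RH+0.085·T) = 0.6505 μm/a
  r_corr = 0.6665 + 0.6505 = 1.317 μm/a
Ordering by μm/a: copper (1.83) > zinc (1.32)

zinc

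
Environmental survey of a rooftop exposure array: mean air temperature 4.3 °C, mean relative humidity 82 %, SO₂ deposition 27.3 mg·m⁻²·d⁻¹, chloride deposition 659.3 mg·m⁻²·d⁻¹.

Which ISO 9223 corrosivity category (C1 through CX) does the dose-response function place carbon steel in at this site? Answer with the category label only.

C5

carbon steel: f(T) = +0.150·(T−10) [T≤10 °C] = -0.8550
  Pd branch = 1.77·Pd^0.52·e^(0.02·RH+f) = 21.66 μm/a
  Cl⁻ term: 0.102·659.3^0.62·exp(0.033·82+0.04·4.3) = 101.5
  sum: 21.66 + 101.5 → r_corr = 123.1 μm/a
Category bounds: 80…200 μm/a bracket r_corr ⇒ C5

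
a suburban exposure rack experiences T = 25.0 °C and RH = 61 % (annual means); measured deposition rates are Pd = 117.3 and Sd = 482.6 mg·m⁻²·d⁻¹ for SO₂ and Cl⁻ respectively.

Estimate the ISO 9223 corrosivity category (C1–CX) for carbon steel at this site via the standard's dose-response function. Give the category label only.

carbon steel: f(T) = -0.054·(T−10) [T>10 °C] = -0.8100
  Pd branch = 1.77·Pd^0.52·e^(0.02·RH+f) = 31.77 μm/a
  Sd branch = 0.102·Sd^0.62·e^(0.033·RH+0.04·T) = 95.71 μm/a
  sum: 31.77 + 95.71 → r_corr = 127.5 μm/a
ISO 9223 Table 2 (carbon steel): 80 < 127 ≤ 200 μm/a ⇒ C5

C5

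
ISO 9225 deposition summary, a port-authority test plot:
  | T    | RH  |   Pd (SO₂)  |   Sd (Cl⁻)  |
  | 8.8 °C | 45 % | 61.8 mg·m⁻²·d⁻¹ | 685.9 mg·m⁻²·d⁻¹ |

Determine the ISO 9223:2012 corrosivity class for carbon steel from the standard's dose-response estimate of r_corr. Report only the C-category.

C4

carbon steel: temperature factor f = +0.150·(-1.2) = -0.1800
  sulphur-dioxide contribution → 31.04 μm/a
  chloride contribution → 36.72 μm/a
  total first-year rate 67.76 μm/a
ISO 9223 Table 2 (carbon steel): 50 < 67.8 ≤ 80 μm/a ⇒ C4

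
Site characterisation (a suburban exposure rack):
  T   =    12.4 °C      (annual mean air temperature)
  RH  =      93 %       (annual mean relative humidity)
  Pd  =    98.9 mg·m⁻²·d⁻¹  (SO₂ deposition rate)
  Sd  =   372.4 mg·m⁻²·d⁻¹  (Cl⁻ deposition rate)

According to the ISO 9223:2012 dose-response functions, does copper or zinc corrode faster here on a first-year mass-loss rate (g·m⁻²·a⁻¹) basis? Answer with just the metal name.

copper: temperature factor f = -0.080·(2.4) = -0.1920
  sulphur-dioxide contribution → 3.488 μm/a
  chloride contribution → 2.647 μm/a
  ⇒ r_corr(copper) = 6.136 μm/a
  mass loss = 6.136 μm/a × 8.96 g/cm³ = 54.97 g·m⁻²·a⁻¹
zinc: temperature factor f = -0.071·(2.4) = -0.1704
  sulphur-dioxide contribution → 5.921 μm/a
  chloride contribution → 3.086 μm/a
  total first-year rate 9.007 μm/a
  mass loss = 9.007 μm/a × 7.14 g/cm³ = 64.31 g·m⁻²·a⁻¹
Ordering by g·m⁻²·a⁻¹: zinc (64.3) > copper (55)

zinc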